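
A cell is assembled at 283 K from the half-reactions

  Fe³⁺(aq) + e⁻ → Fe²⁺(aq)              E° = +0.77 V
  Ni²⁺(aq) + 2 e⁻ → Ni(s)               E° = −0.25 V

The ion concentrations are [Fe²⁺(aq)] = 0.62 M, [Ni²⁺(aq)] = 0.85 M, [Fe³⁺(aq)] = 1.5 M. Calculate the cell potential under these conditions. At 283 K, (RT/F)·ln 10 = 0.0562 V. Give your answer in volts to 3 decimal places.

Fe³⁺/Fe²⁺ is reduced (cathode, E° = +0.77 V) and Ni²⁺/Ni is oxidized (anode).
E°cell = +0.77 − (−0.25) = +1.02 V, with n = 2 electrons transferred.
The balanced reaction is 2 Fe³⁺(aq) + Ni(s) → 2 Fe²⁺(aq) + Ni²⁺(aq), so Q = ([Fe²⁺(aq)]^2·[Ni²⁺(aq)]) / [Fe³⁺(aq)]^2 = 0.145 and log Q = −0.838.
E = E° − (0.0562/n)·log Q = +1.02 − (0.0562/2)(−0.838) = +1.044 V.

+1.044 V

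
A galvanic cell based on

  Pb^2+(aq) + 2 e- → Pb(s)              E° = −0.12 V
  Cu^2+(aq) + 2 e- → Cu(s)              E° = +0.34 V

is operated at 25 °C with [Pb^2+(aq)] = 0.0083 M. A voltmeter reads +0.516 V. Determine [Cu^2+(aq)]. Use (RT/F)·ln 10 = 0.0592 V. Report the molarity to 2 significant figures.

The Cu²⁺/Cu couple has the larger reduction potential, so it is the cathode: E°cell = +0.34 − (−0.12) = +0.46 V and n = 2.
From the Nernst equation, log Q = n(E° − E)/0.0592 = 2·(+0.46 − (+0.516))/0.0592 = −1.892.
The balanced reaction is Cu^2+(aq) + Pb(s) → Cu(s) + Pb^2+(aq), so Q = [Pb^2+(aq)] / [Cu^2+(aq)].
Isolating [Cu^2+(aq)] in Q = 10^{−1.892} yields log [Cu^2+(aq)] = −0.189, i.e. 0.65 M.

0.65 M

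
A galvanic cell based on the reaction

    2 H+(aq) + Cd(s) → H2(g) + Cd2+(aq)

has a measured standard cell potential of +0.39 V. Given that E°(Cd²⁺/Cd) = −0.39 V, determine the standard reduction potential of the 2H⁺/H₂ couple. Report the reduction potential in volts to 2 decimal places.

In the reaction as written the 2H⁺/H₂ couple is reduced (cathode) and Cd²⁺/Cd is oxidized (anode), so E°cell = E°(2H⁺/H₂) − E°(Cd²⁺/Cd).
E°(2H⁺/H₂) = E°cell + E°(anode) = +0.39 + (−0.39) = +0.00 V.

+0.00 V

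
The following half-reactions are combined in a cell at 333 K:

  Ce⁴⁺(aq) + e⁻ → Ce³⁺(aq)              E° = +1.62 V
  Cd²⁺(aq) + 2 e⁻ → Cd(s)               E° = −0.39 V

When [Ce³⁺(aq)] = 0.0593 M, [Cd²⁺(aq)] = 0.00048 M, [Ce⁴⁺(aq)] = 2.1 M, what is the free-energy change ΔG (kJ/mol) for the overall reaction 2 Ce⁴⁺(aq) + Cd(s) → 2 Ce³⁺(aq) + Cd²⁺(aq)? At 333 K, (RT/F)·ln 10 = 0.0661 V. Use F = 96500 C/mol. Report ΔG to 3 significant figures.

The standard cell potential is +1.62 − (−0.39) = +2.01 V, with n = 2 electrons in the balanced equation.
Q = ([Ce³⁺(aq)]^2·[Cd²⁺(aq)]) / [Ce⁴⁺(aq)]^2 = 3.83×10^−7, so log Q = −6.417 and E = +2.01 − (0.0661/2)(−6.417) = +2.2221 V.
ΔG = −nFE = −(2)(96500)(+2.2221) J/mol = −429 kJ/mol.

−429 kJ/mol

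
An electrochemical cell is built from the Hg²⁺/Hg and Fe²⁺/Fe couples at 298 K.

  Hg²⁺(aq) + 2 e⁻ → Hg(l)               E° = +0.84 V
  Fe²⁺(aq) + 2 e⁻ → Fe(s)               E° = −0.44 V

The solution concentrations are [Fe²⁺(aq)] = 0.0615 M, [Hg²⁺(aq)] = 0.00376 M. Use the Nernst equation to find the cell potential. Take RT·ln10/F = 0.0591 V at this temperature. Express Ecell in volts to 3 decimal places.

+1.244 V

Hg²⁺/Hg is reduced (cathode, E° = +0.84 V) and Fe²⁺/Fe is oxidized (anode).
The standard potential is +0.84 − (−0.44) = +1.28 V and the balanced reaction transfers n = 2 electrons.
For the overall reaction Hg²⁺(aq) + Fe(s) → Hg(l) + Fe²⁺(aq), Q = [Fe²⁺(aq)] / [Hg²⁺(aq)] = 16.4, giving log Q = 1.214.
By the Nernst equation, E = +1.28 − (0.0591/2)·(1.214) = +1.244 V.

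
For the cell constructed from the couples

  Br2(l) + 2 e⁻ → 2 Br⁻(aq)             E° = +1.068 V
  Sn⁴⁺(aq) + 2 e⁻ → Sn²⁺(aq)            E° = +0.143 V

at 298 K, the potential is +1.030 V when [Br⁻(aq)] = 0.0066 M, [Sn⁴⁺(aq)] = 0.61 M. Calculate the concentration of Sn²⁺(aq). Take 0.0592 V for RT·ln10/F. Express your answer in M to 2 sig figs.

0.094 M

With Br₂/Br⁻ at the cathode and Sn⁴⁺/Sn²⁺ at the anode, E°cell = +1.068 − (+0.143) = +0.925 V (n = 2).
From the Nernst equation, log Q = n(E° − E)/0.0592 = 2·(+0.925 − (+1.030))/0.0592 = −3.547.
Balancing electrons gives Br2(l) + Sn²⁺(aq) → 2 Br⁻(aq) + Sn⁴⁺(aq); thus Q = ([Br⁻(aq)]^2·[Sn⁴⁺(aq)]) / [Sn²⁺(aq)].
Substituting the known concentrations and solving, log [Sn²⁺(aq)] = −1.029 and [Sn²⁺(aq)] = 0.094 M.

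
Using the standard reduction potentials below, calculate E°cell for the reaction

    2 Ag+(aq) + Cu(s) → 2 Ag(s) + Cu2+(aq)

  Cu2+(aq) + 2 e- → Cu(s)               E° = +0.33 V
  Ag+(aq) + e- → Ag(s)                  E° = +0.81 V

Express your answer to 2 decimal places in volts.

+0.48 V

In the reaction as written, Ag+(aq) is reduced (cathode) and Cu2+(aq) is produced by oxidation at the anode.
E°cell = E°(cathode) − E°(anode) = +0.81 − (+0.33) = +0.48 V.
The positive value indicates the reaction is spontaneous as written.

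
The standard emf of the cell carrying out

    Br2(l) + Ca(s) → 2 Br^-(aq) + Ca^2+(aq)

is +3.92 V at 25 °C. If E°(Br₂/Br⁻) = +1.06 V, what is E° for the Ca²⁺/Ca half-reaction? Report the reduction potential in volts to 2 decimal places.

−2.86 V

In the reaction as written the Br₂/Br⁻ couple is reduced (cathode) and Ca²⁺/Ca is oxidized (anode), so E°cell = E°(Br₂/Br⁻) − E°(Ca²⁺/Ca).
E°(Ca²⁺/Ca) = E°(cathode) − E°cell = +1.06 − (+3.92) = −2.86 V.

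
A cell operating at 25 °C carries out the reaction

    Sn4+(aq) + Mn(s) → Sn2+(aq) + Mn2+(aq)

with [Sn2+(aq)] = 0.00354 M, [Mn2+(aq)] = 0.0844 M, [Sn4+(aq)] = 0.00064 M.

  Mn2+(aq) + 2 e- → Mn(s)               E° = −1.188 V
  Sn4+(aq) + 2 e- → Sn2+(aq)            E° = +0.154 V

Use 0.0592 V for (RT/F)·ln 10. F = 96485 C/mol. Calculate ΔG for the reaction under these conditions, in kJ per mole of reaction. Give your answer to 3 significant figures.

−261 kJ/mol

The standard cell potential is +0.154 − (−1.188) = +1.342 V, with n = 2 electrons in the balanced equation.
Q = ([Sn2+(aq)]·[Mn2+(aq)]) / [Sn4+(aq)] = 0.467, so log Q = −0.331 and E = +1.342 − (0.0592/2)(−0.331) = +1.3518 V.
Then ΔG = −nFE = −2 × 96485 × +1.3518 J/mol = −261 kJ/mol.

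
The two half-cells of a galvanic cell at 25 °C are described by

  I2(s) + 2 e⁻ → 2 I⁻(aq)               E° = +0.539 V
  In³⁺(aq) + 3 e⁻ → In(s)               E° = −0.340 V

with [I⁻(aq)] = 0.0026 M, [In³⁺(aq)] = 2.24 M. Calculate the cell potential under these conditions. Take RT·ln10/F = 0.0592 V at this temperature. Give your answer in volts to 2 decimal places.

Since E°(I₂/I⁻) > E°(In³⁺/In), I₂/I⁻ serves as the cathode.
The standard potential is +0.539 − (−0.340) = +0.879 V and the balanced reaction transfers n = 6 electrons.
For the overall reaction 3 I2(s) + 2 In(s) → 6 I⁻(aq) + 2 In³⁺(aq), Q = [I⁻(aq)]^6·[In³⁺(aq)]^2 = 1.55×10^−15, giving log Q = −14.810.
E = E° − (0.0592/n)·log Q = +0.879 − (0.0592/6)(−14.810) = +1.03 V.

+1.03 V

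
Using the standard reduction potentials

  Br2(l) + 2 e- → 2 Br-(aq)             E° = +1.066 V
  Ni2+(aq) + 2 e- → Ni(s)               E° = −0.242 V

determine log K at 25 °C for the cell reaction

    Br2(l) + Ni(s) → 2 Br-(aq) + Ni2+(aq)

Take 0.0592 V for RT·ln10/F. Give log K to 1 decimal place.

log K = 44.2

The Br₂/Br⁻ couple is reduced (cathode); E°cell = +1.066 − (−0.242) = +1.308 V with n = 2.
At equilibrium E = 0, so log K = nE°cell / 0.0592 = (2)(+1.308) / 0.0592 = 44.2.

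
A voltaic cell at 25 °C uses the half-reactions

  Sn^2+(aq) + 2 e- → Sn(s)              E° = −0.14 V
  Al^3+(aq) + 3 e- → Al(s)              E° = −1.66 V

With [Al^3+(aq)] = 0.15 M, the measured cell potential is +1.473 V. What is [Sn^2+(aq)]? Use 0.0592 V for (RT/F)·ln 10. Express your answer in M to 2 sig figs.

0.0073 M

Sn²⁺/Sn is the cathode (higher E°); E°cell = −0.14 − (−1.66) = +1.52 V with n = 6.
From the Nernst equation, log Q = n(E° − E)/0.0592 = 6·(+1.52 − (+1.473))/0.0592 = 4.764.
Balancing electrons gives 3 Sn^2+(aq) + 2 Al(s) → 3 Sn(s) + 2 Al^3+(aq); thus Q = [Al^3+(aq)]^2 / [Sn^2+(aq)]^3.
Substituting the known concentrations and solving, log [Sn^2+(aq)] = −2.137 and [Sn^2+(aq)] = 0.0073 M.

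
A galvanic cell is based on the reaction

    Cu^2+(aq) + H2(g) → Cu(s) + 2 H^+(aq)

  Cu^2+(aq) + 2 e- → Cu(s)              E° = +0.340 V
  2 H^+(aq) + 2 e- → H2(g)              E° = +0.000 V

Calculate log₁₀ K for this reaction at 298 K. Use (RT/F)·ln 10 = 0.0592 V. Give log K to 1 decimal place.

log K = 11.5

The Cu²⁺/Cu couple is reduced (cathode); E°cell = +0.340 − (+0.000) = +0.340 V with n = 2.
At equilibrium E = 0, so log K = nE°cell / 0.0592 = (2)(+0.340) / 0.0592 = 11.5.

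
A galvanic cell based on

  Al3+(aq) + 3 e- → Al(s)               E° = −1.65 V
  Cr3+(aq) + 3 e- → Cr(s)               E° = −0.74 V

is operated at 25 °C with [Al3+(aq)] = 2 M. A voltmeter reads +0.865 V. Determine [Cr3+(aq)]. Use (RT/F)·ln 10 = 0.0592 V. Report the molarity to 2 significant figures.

With Cr³⁺/Cr at the cathode and Al³⁺/Al at the anode, E°cell = −0.74 − (−1.65) = +0.91 V (n = 3).
Since E = E° − (0.0592/n)·log Q, log Q = n(E° − E)/0.0592 = 2.280.
Balancing electrons gives Cr3+(aq) + Al(s) → Cr(s) + Al3+(aq); thus Q = [Al3+(aq)] / [Cr3+(aq)].
Solving for the unknown gives log [Cr3+(aq)] = −1.979, so [Cr3+(aq)] ≈ 0.010 M.

0.010 M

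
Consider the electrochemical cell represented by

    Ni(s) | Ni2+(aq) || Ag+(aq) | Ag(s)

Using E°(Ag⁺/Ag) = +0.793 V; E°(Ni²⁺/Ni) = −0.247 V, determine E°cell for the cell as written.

By convention the left-hand electrode in cell notation is the anode (oxidation) and the right-hand electrode is the cathode (reduction).
E°cell = E°(right) − E°(left) = +0.793 − (−0.247) = +1.040 V.

+1.040 V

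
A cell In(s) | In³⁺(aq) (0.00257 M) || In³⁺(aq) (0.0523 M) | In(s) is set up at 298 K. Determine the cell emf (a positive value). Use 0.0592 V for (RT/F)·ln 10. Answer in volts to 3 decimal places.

0.026 V

For a concentration cell E°cell = 0, since both electrodes use the same couple.
The compartment with the higher In³⁺(aq) concentration (0.0523 M) acts as the cathode; ions are reduced there and produced at the dilute (0.00257 M) anode.
With n = 3, Ecell = −(0.0592/3)·log([dilute]/[conc]) = −(0.0592/3)·log(0.00257/0.0523) = +0.026 V.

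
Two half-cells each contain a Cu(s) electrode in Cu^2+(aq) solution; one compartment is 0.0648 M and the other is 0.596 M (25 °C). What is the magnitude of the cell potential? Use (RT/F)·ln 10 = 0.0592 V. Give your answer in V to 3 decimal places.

For a concentration cell E°cell = 0, since both electrodes use the same couple.
The compartment with the higher Cu^2+(aq) concentration (0.596 M) acts as the cathode; ions are reduced there and produced at the dilute (0.0648 M) anode.
With n = 2, Ecell = −(0.0592/2)·log([dilute]/[conc]) = −(0.0592/2)·log(0.0648/0.596) = +0.029 V.

0.029 V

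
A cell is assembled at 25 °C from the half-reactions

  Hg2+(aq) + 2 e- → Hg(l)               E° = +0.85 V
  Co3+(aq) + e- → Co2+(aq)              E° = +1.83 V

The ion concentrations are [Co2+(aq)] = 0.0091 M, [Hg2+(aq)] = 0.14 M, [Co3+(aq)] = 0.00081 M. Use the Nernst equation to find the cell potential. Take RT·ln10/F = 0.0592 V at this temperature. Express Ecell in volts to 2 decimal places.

+0.94 V

The Co³⁺/Co²⁺ couple has the more positive E°, so it is the cathode; Hg²⁺/Hg is the anode.
The standard potential is +1.83 − (+0.85) = +0.98 V and the balanced reaction transfers n = 2 electrons.
The balanced reaction is 2 Co3+(aq) + Hg(l) → 2 Co2+(aq) + Hg2+(aq), so Q = ([Co2+(aq)]^2·[Hg2+(aq)]) / [Co3+(aq)]^2 = 17.7 and log Q = 1.247.
Applying E = E° − (RT ln10/nF)·log Q gives +0.98 − (0.0592/2)(1.247) = +0.94 V.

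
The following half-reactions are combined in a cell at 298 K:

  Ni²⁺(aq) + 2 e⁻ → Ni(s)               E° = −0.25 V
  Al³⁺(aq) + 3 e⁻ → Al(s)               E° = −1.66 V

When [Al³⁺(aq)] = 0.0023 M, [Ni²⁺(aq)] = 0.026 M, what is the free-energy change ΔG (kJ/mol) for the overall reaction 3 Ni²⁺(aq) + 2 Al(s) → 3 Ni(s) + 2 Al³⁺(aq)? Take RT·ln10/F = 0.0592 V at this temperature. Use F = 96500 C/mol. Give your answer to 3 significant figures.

−819 kJ/mol

The standard cell potential is −0.25 − (−1.66) = +1.41 V, with n = 6 electrons in the balanced equation.
Q = [Al³⁺(aq)]^2 / [Ni²⁺(aq)]^3 = 0.301, so log Q = −0.521 and E = +1.41 − (0.0592/6)(−0.521) = +1.4151 V.
Finally ΔG = −nFE = −(6)(96500 C/mol)(+1.4151 V) = −819 kJ/mol.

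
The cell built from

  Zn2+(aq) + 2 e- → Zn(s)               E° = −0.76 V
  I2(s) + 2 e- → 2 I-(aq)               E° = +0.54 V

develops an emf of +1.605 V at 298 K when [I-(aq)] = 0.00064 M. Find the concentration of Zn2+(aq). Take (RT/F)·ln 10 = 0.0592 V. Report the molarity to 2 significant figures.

With I₂/I⁻ at the cathode and Zn²⁺/Zn at the anode, E°cell = +0.54 − (−0.76) = +1.30 V (n = 2).
Rearranging E = E° − (0.0592/n)·log Q gives log Q = 2(+1.30 − (+1.605))/0.0592 = −10.304.
The balanced reaction is I2(s) + Zn(s) → 2 I-(aq) + Zn2+(aq), so Q = [I-(aq)]^2·[Zn2+(aq)].
Solving for the unknown gives log [Zn2+(aq)] = −3.916, so [Zn2+(aq)] ≈ 0.00012 M.

0.00012 M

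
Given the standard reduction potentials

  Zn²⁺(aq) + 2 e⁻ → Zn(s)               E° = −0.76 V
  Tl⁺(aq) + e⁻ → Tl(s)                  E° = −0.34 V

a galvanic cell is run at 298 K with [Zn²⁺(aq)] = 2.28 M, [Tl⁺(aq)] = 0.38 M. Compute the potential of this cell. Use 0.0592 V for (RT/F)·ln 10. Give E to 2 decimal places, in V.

Since E°(Tl⁺/Tl) > E°(Zn²⁺/Zn), Tl⁺/Tl serves as the cathode.
E°cell = −0.34 − (−0.76) = +0.42 V, with n = 2 electrons transferred.
The balanced reaction is 2 Tl⁺(aq) + Zn(s) → 2 Tl(s) + Zn²⁺(aq), so Q = [Zn²⁺(aq)] / [Tl⁺(aq)]^2 = 15.8 and log Q = 1.198.
Applying E = E° − (RT ln10/nF)·log Q gives +0.42 − (0.0592/2)(1.198) = +0.38 V.

+0.38 V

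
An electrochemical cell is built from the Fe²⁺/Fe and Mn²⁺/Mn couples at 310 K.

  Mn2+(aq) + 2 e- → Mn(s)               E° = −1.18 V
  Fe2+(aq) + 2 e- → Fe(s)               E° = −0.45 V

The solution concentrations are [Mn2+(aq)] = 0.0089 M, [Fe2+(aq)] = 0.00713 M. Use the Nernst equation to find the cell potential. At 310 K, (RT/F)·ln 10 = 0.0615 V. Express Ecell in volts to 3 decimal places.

Since E°(Fe²⁺/Fe) > E°(Mn²⁺/Mn), Fe²⁺/Fe serves as the cathode.
The standard potential is −0.45 − (−1.18) = +0.73 V and the balanced reaction transfers n = 2 electrons.
Balancing gives Fe2+(aq) + Mn(s) → Fe(s) + Mn2+(aq); hence Q = [Mn2+(aq)] / [Fe2+(aq)] = 1.25 (log Q = 0.096).
Applying E = E° − (RT ln10/nF)·log Q gives +0.73 − (0.0615/2)(0.096) = +0.727 V.

+0.727 V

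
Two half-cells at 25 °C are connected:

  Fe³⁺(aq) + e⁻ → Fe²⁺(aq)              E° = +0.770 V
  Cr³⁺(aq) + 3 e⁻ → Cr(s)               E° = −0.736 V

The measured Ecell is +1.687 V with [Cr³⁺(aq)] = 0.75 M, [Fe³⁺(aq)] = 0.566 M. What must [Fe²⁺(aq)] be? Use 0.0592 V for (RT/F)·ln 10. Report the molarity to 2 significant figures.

The Fe³⁺/Fe²⁺ couple has the larger reduction potential, so it is the cathode: E°cell = +0.770 − (−0.736) = +1.506 V and n = 3.
Since E = E° − (0.0592/n)·log Q, log Q = n(E° − E)/0.0592 = −9.172.
The balanced reaction is 3 Fe³⁺(aq) + Cr(s) → 3 Fe²⁺(aq) + Cr³⁺(aq), so Q = ([Fe²⁺(aq)]^3·[Cr³⁺(aq)]) / [Fe³⁺(aq)]^3.
Isolating [Fe²⁺(aq)] in Q = 10^{−9.172} yields log [Fe²⁺(aq)] = −3.263, i.e. 0.00055 M.

0.00055 M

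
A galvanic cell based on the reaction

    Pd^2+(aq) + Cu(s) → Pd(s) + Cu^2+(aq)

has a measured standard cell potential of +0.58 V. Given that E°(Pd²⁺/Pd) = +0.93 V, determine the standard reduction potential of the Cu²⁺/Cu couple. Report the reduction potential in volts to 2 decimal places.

In the reaction as written the Pd²⁺/Pd couple is reduced (cathode) and Cu²⁺/Cu is oxidized (anode), so E°cell = E°(Pd²⁺/Pd) − E°(Cu²⁺/Cu).
E°(Cu²⁺/Cu) = E°(cathode) − E°cell = +0.93 − (+0.58) = +0.35 V.

+0.35 V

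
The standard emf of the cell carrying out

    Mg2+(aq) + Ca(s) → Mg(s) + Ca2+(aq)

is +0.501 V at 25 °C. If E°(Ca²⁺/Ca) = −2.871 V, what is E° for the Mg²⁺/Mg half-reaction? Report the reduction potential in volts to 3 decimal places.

−2.370 V

In the reaction as written the Mg²⁺/Mg couple is reduced (cathode) and Ca²⁺/Ca is oxidized (anode), so E°cell = E°(Mg²⁺/Mg) − E°(Ca²⁺/Ca).
E°(Mg²⁺/Mg) = E°cell + E°(anode) = +0.501 + (−2.871) = −2.370 V.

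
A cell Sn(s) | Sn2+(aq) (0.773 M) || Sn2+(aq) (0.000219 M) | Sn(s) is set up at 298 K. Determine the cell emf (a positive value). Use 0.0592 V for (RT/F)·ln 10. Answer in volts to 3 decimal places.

0.105 V

For a concentration cell E°cell = 0, since both electrodes use the same couple.
The compartment with the higher Sn2+(aq) concentration (0.773 M) acts as the cathode; ions are reduced there and produced at the dilute (0.000219 M) anode.
With n = 2, Ecell = −(0.0592/2)·log([dilute]/[conc]) = −(0.0592/2)·log(0.000219/0.773) = +0.105 V.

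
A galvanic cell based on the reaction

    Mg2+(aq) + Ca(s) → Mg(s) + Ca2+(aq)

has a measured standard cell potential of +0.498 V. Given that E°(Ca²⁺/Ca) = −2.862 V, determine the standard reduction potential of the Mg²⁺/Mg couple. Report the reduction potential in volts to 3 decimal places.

−2.364 V

In the reaction as written the Mg²⁺/Mg couple is reduced (cathode) and Ca²⁺/Ca is oxidized (anode), so E°cell = E°(Mg²⁺/Mg) − E°(Ca²⁺/Ca).
E°(Mg²⁺/Mg) = E°cell + E°(anode) = +0.498 + (−2.862) = −2.364 V.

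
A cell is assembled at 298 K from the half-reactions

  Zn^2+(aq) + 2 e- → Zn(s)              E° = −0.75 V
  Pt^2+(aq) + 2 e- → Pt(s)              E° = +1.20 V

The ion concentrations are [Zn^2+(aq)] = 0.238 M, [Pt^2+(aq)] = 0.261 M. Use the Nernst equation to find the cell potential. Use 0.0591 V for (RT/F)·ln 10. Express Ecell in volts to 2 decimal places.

The Pt²⁺/Pt couple has the more positive E°, so it is the cathode; Zn²⁺/Zn is the anode.
The standard potential is +1.20 − (−0.75) = +1.95 V and the balanced reaction transfers n = 2 electrons.
The balanced reaction is Pt^2+(aq) + Zn(s) → Pt(s) + Zn^2+(aq), so Q = [Zn^2+(aq)] / [Pt^2+(aq)] = 0.912 and log Q = −0.040.
By the Nernst equation, E = +1.95 − (0.0591/2)·(−0.040) = +1.95 V.

+1.95 V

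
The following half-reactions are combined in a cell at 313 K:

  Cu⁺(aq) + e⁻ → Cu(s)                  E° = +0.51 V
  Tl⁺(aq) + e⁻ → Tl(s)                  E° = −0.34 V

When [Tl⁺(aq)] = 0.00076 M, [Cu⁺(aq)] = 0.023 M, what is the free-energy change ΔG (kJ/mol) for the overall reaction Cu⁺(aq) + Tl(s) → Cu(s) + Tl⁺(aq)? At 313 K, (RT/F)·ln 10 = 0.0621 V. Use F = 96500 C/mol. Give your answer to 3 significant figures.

−90.9 kJ/mol

The standard cell potential is +0.51 − (−0.34) = +0.85 V, with n = 1 electron in the balanced equation.
Here Q = [Tl⁺(aq)] / [Cu⁺(aq)] = 0.033 (log Q = −1.481), giving E = +0.85 − (0.0621/1)·(−1.481) = +0.9420 V.
Finally ΔG = −nFE = −(1)(96500 C/mol)(+0.9420 V) = −90.9 kJ/mol.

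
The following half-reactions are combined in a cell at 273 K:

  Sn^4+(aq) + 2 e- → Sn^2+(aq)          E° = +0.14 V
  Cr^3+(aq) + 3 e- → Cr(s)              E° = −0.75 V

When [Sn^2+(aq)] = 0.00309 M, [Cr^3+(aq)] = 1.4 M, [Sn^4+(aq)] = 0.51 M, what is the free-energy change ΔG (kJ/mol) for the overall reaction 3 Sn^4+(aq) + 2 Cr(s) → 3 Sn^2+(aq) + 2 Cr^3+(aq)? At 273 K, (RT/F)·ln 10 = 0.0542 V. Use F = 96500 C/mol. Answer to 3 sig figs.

−549 kJ/mol

With Sn⁴⁺/Sn²⁺ reduced at the cathode, E°cell = +0.14 − (−0.75) = +0.89 V and n = 6.
Q = ([Sn^2+(aq)]^3·[Cr^3+(aq)]^2) / [Sn^4+(aq)]^3 = 4.36×10^−7, so log Q = −6.361 and E = +0.89 − (0.0542/6)(−6.361) = +0.9475 V.
ΔG = −nFE = −(6)(96500)(+0.9475) J/mol = −549 kJ/mol.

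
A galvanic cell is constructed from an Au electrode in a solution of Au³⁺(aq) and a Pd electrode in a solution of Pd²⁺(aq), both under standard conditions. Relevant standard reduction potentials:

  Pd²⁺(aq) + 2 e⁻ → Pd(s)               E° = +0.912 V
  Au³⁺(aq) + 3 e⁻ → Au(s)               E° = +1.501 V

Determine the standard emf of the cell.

+0.589 V

Of the two couples in this cell, the one with the more positive reduction potential is reduced at the cathode: here that is Au³⁺/Au (+1.501 V); Pd²⁺/Pd (+0.912 V) is the anode.
E°cell = E°(cathode) − E°(anode) = +1.501 − (+0.912) = +0.589 V.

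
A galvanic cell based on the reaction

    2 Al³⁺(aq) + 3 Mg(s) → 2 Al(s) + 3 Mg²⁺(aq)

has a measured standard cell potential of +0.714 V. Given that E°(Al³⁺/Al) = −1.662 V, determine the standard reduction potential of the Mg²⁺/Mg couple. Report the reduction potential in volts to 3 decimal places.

−2.376 V

In the reaction as written the Al³⁺/Al couple is reduced (cathode) and Mg²⁺/Mg is oxidized (anode), so E°cell = E°(Al³⁺/Al) − E°(Mg²⁺/Mg).
E°(Mg²⁺/Mg) = E°(cathode) − E°cell = −1.662 − (+0.714) = −2.376 V.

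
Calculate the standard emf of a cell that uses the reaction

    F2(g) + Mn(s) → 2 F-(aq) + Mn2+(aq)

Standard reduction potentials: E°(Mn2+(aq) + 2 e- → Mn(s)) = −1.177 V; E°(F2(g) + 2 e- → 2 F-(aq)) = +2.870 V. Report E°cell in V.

+4.047 V

F2(g) gains electrons, so the F₂/F⁻ couple is the cathode; the Mn²⁺/Mn couple is the anode.
E°cell = E°(cathode) − E°(anode) = +2.870 − (−1.177) = +4.047 V.
The positive value indicates the reaction is spontaneous as written.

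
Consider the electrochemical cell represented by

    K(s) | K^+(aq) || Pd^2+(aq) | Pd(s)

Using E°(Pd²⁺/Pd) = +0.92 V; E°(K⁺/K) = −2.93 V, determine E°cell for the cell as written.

+3.85 V

By convention the left-hand electrode in cell notation is the anode (oxidation) and the right-hand electrode is the cathode (reduction).
E°cell = E°(right) − E°(left) = +0.92 − (−2.93) = +3.85 V.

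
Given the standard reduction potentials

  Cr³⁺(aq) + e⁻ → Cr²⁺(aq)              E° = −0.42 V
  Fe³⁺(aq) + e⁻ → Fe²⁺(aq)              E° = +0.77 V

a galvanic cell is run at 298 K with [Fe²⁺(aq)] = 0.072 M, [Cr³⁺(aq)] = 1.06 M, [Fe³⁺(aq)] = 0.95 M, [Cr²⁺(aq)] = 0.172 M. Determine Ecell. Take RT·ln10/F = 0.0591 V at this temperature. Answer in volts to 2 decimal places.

The Fe³⁺/Fe²⁺ couple has the more positive E°, so it is the cathode; Cr³⁺/Cr²⁺ is the anode.
E°cell = E°cat − E°an = +0.77 − (−0.42) = +1.19 V; n = 1.
For the overall reaction Fe³⁺(aq) + Cr²⁺(aq) → Fe²⁺(aq) + Cr³⁺(aq), Q = ([Fe²⁺(aq)]·[Cr³⁺(aq)]) / ([Fe³⁺(aq)]·[Cr²⁺(aq)]) = 0.467, giving log Q = −0.331.
By the Nernst equation, E = +1.19 − (0.0591/1)·(−0.331) = +1.21 V.

+1.21 V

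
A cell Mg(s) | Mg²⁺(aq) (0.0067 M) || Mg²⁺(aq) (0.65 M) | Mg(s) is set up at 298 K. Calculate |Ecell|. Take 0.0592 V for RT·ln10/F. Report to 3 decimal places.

For a concentration cell E°cell = 0, since both electrodes use the same couple.
The compartment with the higher Mg²⁺(aq) concentration (0.65 M) acts as the cathode; ions are reduced there and produced at the dilute (0.0067 M) anode.
With n = 2, Ecell = −(0.0592/2)·log([dilute]/[conc]) = −(0.0592/2)·log(0.0067/0.65) = +0.059 V.

0.059 V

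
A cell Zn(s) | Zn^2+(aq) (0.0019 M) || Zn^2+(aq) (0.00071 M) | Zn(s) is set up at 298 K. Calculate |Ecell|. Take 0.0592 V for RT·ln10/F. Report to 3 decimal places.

0.013 V

For a concentration cell E°cell = 0, since both electrodes use the same couple.
The compartment with the higher Zn^2+(aq) concentration (0.0019 M) acts as the cathode; ions are reduced there and produced at the dilute (0.00071 M) anode.
With n = 2, Ecell = −(0.0592/2)·log([dilute]/[conc]) = −(0.0592/2)·log(0.00071/0.0019) = +0.013 V.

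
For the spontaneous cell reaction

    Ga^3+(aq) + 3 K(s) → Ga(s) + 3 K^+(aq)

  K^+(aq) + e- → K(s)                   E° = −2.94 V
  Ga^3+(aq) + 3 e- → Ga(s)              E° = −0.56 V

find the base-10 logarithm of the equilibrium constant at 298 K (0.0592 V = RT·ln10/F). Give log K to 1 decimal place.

log K = 120.6

The Ga³⁺/Ga couple is reduced (cathode); E°cell = −0.56 − (−2.94) = +2.38 V with n = 3.
At equilibrium E = 0, so log K = nE°cell / 0.0592 = (3)(+2.38) / 0.0592 = 120.6.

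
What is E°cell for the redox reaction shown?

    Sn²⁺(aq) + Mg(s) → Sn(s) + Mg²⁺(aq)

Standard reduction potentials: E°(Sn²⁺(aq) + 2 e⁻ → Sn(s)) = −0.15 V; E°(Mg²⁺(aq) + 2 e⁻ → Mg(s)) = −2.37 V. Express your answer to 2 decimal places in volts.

In the reaction as written, Sn²⁺(aq) is reduced (cathode) and Mg²⁺(aq) is produced by oxidation at the anode.
E°cell = E°(cathode) − E°(anode) = −0.15 − (−2.37) = +2.22 V.

+2.22 V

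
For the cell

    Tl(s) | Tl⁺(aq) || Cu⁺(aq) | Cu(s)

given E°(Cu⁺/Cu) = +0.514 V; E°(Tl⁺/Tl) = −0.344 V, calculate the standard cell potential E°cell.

+0.858 V

By convention the left-hand electrode in cell notation is the anode (oxidation) and the right-hand electrode is the cathode (reduction).
E°cell = E°(right) − E°(left) = +0.514 − (−0.344) = +0.858 V.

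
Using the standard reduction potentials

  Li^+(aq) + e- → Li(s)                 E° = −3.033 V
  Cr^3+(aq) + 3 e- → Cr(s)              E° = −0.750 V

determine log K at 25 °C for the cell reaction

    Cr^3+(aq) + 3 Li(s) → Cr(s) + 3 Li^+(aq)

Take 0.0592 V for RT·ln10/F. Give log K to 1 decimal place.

The Cr³⁺/Cr couple is reduced (cathode); E°cell = −0.750 − (−3.033) = +2.283 V with n = 3.
At equilibrium E = 0, so log K = nE°cell / 0.0592 = (3)(+2.283) / 0.0592 = 115.7.

log K = 115.7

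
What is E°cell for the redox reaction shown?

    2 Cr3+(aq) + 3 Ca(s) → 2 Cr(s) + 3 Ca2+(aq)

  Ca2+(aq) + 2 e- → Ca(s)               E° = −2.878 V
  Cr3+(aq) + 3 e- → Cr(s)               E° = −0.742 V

Cr3+(aq) gains electrons, so the Cr³⁺/Cr couple is the cathode; the Ca²⁺/Ca couple is the anode.
E°cell = E°(cathode) − E°(anode) = −0.742 − (−2.878) = +2.136 V.

+2.136 V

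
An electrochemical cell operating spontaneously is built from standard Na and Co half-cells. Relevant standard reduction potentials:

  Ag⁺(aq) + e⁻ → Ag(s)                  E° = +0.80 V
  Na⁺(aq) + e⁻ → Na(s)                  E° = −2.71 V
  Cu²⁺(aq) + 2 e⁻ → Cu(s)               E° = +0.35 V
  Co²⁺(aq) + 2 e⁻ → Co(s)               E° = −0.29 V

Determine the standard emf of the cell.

Of the two couples in this cell, the one with the more positive reduction potential is reduced at the cathode: here that is Co²⁺/Co (−0.29 V); Na⁺/Na (−2.71 V) is the anode.
E°cell = E°(cathode) − E°(anode) = −0.29 − (−2.71) = +2.42 V.

+2.42 V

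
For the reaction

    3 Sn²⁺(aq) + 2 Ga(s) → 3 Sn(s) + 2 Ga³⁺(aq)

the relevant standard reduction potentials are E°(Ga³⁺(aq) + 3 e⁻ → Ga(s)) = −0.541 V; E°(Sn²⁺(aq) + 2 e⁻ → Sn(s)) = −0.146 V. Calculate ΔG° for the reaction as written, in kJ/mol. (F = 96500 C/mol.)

−229 kJ/mol

In the reaction as written Sn²⁺(aq) is reduced, so the Sn²⁺/Sn couple is the cathode and Ga³⁺/Ga is the anode.
E°cell = −0.146 − (−0.541) = +0.395 V; balancing electrons gives n = 6.
ΔG° = −nFE°cell = −(6)(96500)(+0.395) J/mol = −229 kJ/mol.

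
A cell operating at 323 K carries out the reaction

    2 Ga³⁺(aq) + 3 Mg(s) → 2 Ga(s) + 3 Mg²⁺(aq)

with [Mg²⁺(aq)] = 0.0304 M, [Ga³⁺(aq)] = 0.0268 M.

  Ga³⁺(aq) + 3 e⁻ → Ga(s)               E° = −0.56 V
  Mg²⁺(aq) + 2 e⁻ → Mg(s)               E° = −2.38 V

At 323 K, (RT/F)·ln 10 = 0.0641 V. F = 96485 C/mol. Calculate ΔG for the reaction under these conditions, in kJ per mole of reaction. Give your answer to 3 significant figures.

−1060 kJ/mol

The standard cell potential is −0.56 − (−2.38) = +1.82 V, with n = 6 electrons in the balanced equation.
Here Q = [Mg²⁺(aq)]^3 / [Ga³⁺(aq)]^2 = 0.0391 (log Q = −1.408), giving E = +1.82 − (0.0641/6)·(−1.408) = +1.8350 V.
ΔG = −nFE = −(6)(96485)(+1.8350) J/mol = −1060 kJ/mol.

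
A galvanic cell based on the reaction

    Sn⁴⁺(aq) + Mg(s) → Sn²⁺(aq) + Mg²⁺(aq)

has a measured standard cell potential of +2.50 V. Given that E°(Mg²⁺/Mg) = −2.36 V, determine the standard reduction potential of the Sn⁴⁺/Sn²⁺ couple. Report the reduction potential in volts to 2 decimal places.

+0.14 V

In the reaction as written the Sn⁴⁺/Sn²⁺ couple is reduced (cathode) and Mg²⁺/Mg is oxidized (anode), so E°cell = E°(Sn⁴⁺/Sn²⁺) − E°(Mg²⁺/Mg).
E°(Sn⁴⁺/Sn²⁺) = E°cell + E°(anode) = +2.50 + (−2.36) = +0.14 V.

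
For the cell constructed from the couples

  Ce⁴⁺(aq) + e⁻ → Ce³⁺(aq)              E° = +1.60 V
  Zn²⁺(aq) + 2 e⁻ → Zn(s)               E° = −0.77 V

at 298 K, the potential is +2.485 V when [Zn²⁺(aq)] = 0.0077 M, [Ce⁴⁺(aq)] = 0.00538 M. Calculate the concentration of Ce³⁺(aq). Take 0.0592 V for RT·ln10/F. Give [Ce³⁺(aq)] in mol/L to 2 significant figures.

The Ce⁴⁺/Ce³⁺ couple has the larger reduction potential, so it is the cathode: E°cell = +1.60 − (−0.77) = +2.37 V and n = 2.
Since E = E° − (0.0592/n)·log Q, log Q = n(E° − E)/0.0592 = −3.885.
Balancing electrons gives 2 Ce⁴⁺(aq) + Zn(s) → 2 Ce³⁺(aq) + Zn²⁺(aq); thus Q = ([Ce³⁺(aq)]^2·[Zn²⁺(aq)]) / [Ce⁴⁺(aq)]^2.
Isolating [Ce³⁺(aq)] in Q = 10^{−3.885} yields log [Ce³⁺(aq)] = −3.155, i.e. 0.00070 M.

0.00070 M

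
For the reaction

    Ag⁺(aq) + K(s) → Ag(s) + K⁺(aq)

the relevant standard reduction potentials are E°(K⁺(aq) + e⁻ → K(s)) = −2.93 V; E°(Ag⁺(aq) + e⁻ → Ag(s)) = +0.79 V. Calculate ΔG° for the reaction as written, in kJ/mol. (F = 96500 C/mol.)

In the reaction as written Ag⁺(aq) is reduced, so the Ag⁺/Ag couple is the cathode and K⁺/K is the anode.
E°cell = +0.79 − (−2.93) = +3.72 V; balancing electrons gives n = 1.
ΔG° = −nFE°cell = −(1)(96500)(+3.72) J/mol = −359 kJ/mol.

−359 kJ/mol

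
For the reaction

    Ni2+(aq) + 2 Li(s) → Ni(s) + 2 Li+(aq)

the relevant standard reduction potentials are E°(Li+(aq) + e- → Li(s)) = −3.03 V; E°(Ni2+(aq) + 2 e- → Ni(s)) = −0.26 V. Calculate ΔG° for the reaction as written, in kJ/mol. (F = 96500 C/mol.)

In the reaction as written Ni2+(aq) is reduced, so the Ni²⁺/Ni couple is the cathode and Li⁺/Li is the anode.
E°cell = −0.26 − (−3.03) = +2.77 V; balancing electrons gives n = 2.
ΔG° = −nFE°cell = −(2)(96500)(+2.77) J/mol = −535 kJ/mol.

−535 kJ/mol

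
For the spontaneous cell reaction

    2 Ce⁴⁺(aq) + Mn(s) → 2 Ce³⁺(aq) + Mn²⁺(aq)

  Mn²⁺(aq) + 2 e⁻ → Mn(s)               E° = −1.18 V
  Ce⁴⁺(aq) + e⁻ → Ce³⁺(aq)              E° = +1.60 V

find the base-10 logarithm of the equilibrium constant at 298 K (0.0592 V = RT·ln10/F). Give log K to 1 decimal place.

The Ce⁴⁺/Ce³⁺ couple is reduced (cathode); E°cell = +1.60 − (−1.18) = +2.78 V with n = 2.
At equilibrium E = 0, so log K = nE°cell / 0.0592 = (2)(+2.78) / 0.0592 = 93.9.

log K = 93.9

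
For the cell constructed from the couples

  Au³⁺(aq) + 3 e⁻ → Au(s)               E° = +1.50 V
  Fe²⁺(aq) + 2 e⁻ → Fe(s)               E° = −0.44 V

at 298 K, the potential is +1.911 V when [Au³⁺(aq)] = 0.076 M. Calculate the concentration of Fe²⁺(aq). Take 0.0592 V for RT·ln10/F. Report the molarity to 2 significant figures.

With Au³⁺/Au at the cathode and Fe²⁺/Fe at the anode, E°cell = +1.50 − (−0.44) = +1.94 V (n = 6).
Since E = E° − (0.0592/n)·log Q, log Q = n(E° − E)/0.0592 = 2.939.
The balanced reaction is 2 Au³⁺(aq) + 3 Fe(s) → 2 Au(s) + 3 Fe²⁺(aq), so Q = [Fe²⁺(aq)]^3 / [Au³⁺(aq)]^2.
Substituting the known concentrations and solving, log [Fe²⁺(aq)] = 0.234 and [Fe²⁺(aq)] = 1.7 M.

1.7 M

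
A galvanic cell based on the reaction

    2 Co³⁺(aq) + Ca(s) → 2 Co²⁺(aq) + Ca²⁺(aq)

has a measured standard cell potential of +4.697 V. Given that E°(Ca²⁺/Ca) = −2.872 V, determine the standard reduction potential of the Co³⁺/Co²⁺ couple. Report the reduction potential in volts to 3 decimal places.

In the reaction as written the Co³⁺/Co²⁺ couple is reduced (cathode) and Ca²⁺/Ca is oxidized (anode), so E°cell = E°(Co³⁺/Co²⁺) − E°(Ca²⁺/Ca).
E°(Co³⁺/Co²⁺) = E°cell + E°(anode) = +4.697 + (−2.872) = +1.825 V.

+1.825 V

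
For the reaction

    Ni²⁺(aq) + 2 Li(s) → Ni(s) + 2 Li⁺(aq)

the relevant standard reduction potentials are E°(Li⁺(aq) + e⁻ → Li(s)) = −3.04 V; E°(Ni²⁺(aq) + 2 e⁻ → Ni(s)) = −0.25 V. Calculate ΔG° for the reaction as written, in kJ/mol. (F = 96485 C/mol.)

−538 kJ/mol

In the reaction as written Ni²⁺(aq) is reduced, so the Ni²⁺/Ni couple is the cathode and Li⁺/Li is the anode.
E°cell = −0.25 − (−3.04) = +2.79 V; balancing electrons gives n = 2.
ΔG° = −nFE°cell = −(2)(96485)(+2.79) J/mol = −538 kJ/mol.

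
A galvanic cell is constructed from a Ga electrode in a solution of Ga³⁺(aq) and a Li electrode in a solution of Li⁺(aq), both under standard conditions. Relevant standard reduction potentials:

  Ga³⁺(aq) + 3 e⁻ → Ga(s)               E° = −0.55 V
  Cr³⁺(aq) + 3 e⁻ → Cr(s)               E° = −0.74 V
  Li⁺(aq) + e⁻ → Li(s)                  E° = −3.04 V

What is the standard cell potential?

+2.49 V

Of the two couples in this cell, the one with the more positive reduction potential is reduced at the cathode: here that is Ga³⁺/Ga (−0.55 V); Li⁺/Li (−3.04 V) is the anode.
E°cell = E°(cathode) − E°(anode) = −0.55 − (−3.04) = +2.49 V.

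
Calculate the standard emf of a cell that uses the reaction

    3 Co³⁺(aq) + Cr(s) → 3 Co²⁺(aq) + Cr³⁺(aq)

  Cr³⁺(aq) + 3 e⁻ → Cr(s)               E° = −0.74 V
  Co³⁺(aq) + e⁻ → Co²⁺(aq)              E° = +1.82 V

+2.56 V

Co³⁺(aq) gains electrons, so the Co³⁺/Co²⁺ couple is the cathode; the Cr³⁺/Cr couple is the anode.
E°cell = E°(cathode) − E°(anode) = +1.82 − (−0.74) = +2.56 V.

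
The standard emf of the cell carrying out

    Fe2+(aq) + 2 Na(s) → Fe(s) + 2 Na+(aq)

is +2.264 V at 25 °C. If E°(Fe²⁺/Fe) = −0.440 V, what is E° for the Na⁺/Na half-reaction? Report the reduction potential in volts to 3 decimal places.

−2.704 V

In the reaction as written the Fe²⁺/Fe couple is reduced (cathode) and Na⁺/Na is oxidized (anode), so E°cell = E°(Fe²⁺/Fe) − E°(Na⁺/Na).
E°(Na⁺/Na) = E°(cathode) − E°cell = −0.440 − (+2.264) = −2.704 V.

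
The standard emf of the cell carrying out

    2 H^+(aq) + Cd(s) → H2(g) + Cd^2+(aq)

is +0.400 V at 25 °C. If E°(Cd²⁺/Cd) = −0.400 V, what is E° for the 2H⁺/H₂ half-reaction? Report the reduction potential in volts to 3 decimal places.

In the reaction as written the 2H⁺/H₂ couple is reduced (cathode) and Cd²⁺/Cd is oxidized (anode), so E°cell = E°(2H⁺/H₂) − E°(Cd²⁺/Cd).
E°(2H⁺/H₂) = E°cell + E°(anode) = +0.400 + (−0.400) = +0.000 V.

+0.000 V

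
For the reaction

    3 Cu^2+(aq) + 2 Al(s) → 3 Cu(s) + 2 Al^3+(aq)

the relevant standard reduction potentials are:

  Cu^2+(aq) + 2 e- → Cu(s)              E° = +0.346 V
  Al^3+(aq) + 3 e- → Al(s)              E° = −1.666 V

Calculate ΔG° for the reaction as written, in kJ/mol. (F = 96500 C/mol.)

In the reaction as written Cu^2+(aq) is reduced, so the Cu²⁺/Cu couple is the cathode and Al³⁺/Al is the anode.
E°cell = +0.346 − (−1.666) = +2.012 V; balancing electrons gives n = 6.
ΔG° = −nFE°cell = −(6)(96500)(+2.012) J/mol = −1165 kJ/mol.

−1165 kJ/mol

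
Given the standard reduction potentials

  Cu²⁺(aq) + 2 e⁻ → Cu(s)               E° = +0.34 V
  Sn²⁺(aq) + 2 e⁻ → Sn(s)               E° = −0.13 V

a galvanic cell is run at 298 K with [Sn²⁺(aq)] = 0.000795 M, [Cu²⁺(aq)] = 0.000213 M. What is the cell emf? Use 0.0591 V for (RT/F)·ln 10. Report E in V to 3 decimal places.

Since E°(Cu²⁺/Cu) > E°(Sn²⁺/Sn), Cu²⁺/Cu serves as the cathode.
The standard potential is +0.34 − (−0.13) = +0.47 V and the balanced reaction transfers n = 2 electrons.
The balanced reaction is Cu²⁺(aq) + Sn(s) → Cu(s) + Sn²⁺(aq), so Q = [Sn²⁺(aq)] / [Cu²⁺(aq)] = 3.73 and log Q = 0.572.
Applying E = E° − (RT ln10/nF)·log Q gives +0.47 − (0.0591/2)(0.572) = +0.453 V.

+0.453 V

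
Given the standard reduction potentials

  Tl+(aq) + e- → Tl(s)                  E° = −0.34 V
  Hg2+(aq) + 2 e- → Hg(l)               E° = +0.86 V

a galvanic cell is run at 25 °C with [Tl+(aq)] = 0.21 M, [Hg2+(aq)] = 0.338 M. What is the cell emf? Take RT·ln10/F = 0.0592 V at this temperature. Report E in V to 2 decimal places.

+1.23 V

Since E°(Hg²⁺/Hg) > E°(Tl⁺/Tl), Hg²⁺/Hg serves as the cathode.
The standard potential is +0.86 − (−0.34) = +1.20 V and the balanced reaction transfers n = 2 electrons.
Balancing gives Hg2+(aq) + 2 Tl(s) → Hg(l) + 2 Tl+(aq); hence Q = [Tl+(aq)]^2 / [Hg2+(aq)] = 0.13 (log Q = −0.884).
By the Nernst equation, E = +1.20 − (0.0592/2)·(−0.884) = +1.23 V.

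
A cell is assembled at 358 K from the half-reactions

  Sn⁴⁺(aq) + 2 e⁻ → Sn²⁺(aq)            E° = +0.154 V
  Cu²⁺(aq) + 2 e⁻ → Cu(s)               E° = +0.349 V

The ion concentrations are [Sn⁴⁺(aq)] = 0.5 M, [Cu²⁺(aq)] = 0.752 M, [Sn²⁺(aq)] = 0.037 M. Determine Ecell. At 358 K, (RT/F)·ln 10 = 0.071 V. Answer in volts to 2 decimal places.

+0.15 V

The Cu²⁺/Cu couple has the more positive E°, so it is the cathode; Sn⁴⁺/Sn²⁺ is the anode.
E°cell = E°cat − E°an = +0.349 − (+0.154) = +0.195 V; n = 2.
Balancing gives Cu²⁺(aq) + Sn²⁺(aq) → Cu(s) + Sn⁴⁺(aq); hence Q = [Sn⁴⁺(aq)] / ([Cu²⁺(aq)]·[Sn²⁺(aq)]) = 18 (log Q = 1.255).
E = E° − (0.071/n)·log Q = +0.195 − (0.071/2)(1.255) = +0.15 V.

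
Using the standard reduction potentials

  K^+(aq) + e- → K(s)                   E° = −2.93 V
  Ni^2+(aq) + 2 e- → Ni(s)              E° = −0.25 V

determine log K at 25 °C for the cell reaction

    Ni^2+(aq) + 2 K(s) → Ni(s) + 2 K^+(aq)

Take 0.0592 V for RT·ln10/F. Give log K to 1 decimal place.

log K = 90.5

The Ni²⁺/Ni couple is reduced (cathode); E°cell = −0.25 − (−2.93) = +2.68 V with n = 2.
At equilibrium E = 0, so log K = nE°cell / 0.0592 = (2)(+2.68) / 0.0592 = 90.5.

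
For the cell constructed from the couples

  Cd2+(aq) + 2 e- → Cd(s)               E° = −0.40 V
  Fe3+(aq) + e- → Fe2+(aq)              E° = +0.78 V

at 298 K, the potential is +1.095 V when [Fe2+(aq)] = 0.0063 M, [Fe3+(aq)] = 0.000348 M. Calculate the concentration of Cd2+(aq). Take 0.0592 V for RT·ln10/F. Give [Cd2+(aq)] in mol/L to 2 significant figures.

The Fe³⁺/Fe²⁺ couple has the larger reduction potential, so it is the cathode: E°cell = +0.78 − (−0.40) = +1.18 V and n = 2.
Since E = E° − (0.0592/n)·log Q, log Q = n(E° − E)/0.0592 = 2.872.
For 2 Fe3+(aq) + Cd(s) → 2 Fe2+(aq) + Cd2+(aq), the reaction quotient is Q = ([Fe2+(aq)]^2·[Cd2+(aq)]) / [Fe3+(aq)]^2.
Substituting the known concentrations and solving, log [Cd2+(aq)] = 0.356 and [Cd2+(aq)] = 2.3 M.

2.3 M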